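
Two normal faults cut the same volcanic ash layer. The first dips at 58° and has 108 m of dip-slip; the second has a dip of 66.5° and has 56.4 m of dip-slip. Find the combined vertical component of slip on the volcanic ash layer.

throw_A = 108 × sin(58°) = 91.59 m
throw_B = 56.4 × sin(66.5°) = 51.72 m
total = 91.59 + 51.72 = 143 m

143 m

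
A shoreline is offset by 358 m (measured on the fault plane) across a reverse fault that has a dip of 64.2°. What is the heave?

heave = dip-slip × cos(dip) = 358 m × cos(64.2°) = 156 m

156 m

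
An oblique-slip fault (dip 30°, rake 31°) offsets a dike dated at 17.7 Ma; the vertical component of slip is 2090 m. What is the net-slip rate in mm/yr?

dip-slip = throw / sin(dip) = 2090 / sin(30°) = 4180 m
net slip = dip-slip / sin(rake) = 4180 / sin(31°) = 8116 m
rate = 8116 m / 17.7 Ma = 0.000459 m/yr = 0.459 mm/yr

0.459 mm/yr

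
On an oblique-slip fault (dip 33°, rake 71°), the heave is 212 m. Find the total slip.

dip-slip = heave / cos(dip) = 212 / cos(33°) = 252.8 m
net slip = dip-slip / sin(rake) = 252.8 / sin(71°) = 267 m

267 m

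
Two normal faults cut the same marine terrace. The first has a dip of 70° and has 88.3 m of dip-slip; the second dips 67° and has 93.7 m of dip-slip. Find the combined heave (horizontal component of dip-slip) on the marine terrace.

heave_A = 88.3 × cos(70°) = 30.20 m
heave_B = 93.7 × cos(67°) = 36.61 m
total = 30.20 + 36.61 = 66.8 m

66.8 m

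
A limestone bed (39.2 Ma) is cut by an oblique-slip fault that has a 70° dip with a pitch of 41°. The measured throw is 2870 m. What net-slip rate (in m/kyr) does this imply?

0.119 m/kyr

dip-slip = throw / sin(dip) = 2870 / sin(70°) = 3054 m
net slip = dip-slip / sin(rake) = 3054 / sin(41°) = 4655 m
rate = 4655 m / 39.2 Ma = 0.000119 m/yr = 0.119 m/kyr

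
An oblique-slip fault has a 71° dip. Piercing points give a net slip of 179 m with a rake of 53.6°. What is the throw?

dip-slip = net slip × sin(rake) = 179 m × sin(53.6°) = 144.1 m
throw = dip-slip × sin(dip) = 144.1 × sin(71°) = 136 m

136 m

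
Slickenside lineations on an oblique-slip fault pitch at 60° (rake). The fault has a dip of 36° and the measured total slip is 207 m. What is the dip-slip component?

dip-slip = net slip × sin(rake) = 207 m × sin(60°) = 179 m

179 m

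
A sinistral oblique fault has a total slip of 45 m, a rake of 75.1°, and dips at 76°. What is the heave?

dip-slip = net slip × sin(rake) = 45 m × sin(75.1°) = 43.49 m
heave = dip-slip × cos(dip) = 43.49 × cos(76°) = 10.5 m

10.5 m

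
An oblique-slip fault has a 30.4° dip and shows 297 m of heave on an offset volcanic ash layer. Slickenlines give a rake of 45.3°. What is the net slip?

dip-slip = heave / cos(dip) = 297 / cos(30.4°) = 344.3 m
net slip = dip-slip / sin(rake) = 344.3 / sin(45.3°) = 484 m

484 m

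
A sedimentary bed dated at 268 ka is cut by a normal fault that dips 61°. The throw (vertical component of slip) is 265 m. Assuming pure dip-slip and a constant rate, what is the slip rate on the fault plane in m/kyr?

1.13 m/kyr

dip-slip = throw / sin(dip) = 265 m / sin(61°) = 303 m
rate = 303 m / 268 ka = 0.00113 m/yr = 1.13 m/kyr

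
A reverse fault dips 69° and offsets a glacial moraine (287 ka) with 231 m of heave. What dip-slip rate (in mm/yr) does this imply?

2.25 mm/yr

dip-slip = heave / cos(dip) = 231 m / cos(69°) = 644.6 m
rate = 644.6 m / 287 ka = 0.00225 m/yr = 2.25 mm/yr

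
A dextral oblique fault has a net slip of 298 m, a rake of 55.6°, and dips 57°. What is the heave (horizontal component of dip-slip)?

134 m

dip-slip = net slip × sin(rake) = 298 m × sin(55.6°) = 245.9 m
heave = dip-slip × cos(dip) = 245.9 × cos(57°) = 134 m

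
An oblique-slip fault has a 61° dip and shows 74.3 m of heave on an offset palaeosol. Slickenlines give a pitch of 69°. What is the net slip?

164 m

dip-slip = heave / cos(dip) = 74.3 / cos(61°) = 153.3 m
net slip = dip-slip / sin(rake) = 153.3 / sin(69°) = 164 m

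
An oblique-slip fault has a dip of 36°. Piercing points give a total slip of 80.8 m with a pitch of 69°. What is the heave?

61 m

dip-slip = net slip × sin(rake) = 80.8 m × sin(69°) = 75.43 m
heave = dip-slip × cos(dip) = 75.43 × cos(36°) = 61 m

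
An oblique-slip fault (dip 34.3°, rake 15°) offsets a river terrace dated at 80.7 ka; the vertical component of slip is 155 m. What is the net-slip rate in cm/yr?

dip-slip = throw / sin(dip) = 155 / sin(34.3°) = 275.1 m
net slip = dip-slip / sin(rake) = 275.1 / sin(15°) = 1063 m
rate = 1063 m / 80.7 ka = 0.0132 m/yr = 1.32 cm/yr

1.32 cm/yr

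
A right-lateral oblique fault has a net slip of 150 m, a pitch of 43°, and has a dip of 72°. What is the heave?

31.6 m

dip-slip = net slip × sin(rake) = 150 m × sin(43°) = 102.3 m
heave = dip-slip × cos(dip) = 102.3 × cos(72°) = 31.6 m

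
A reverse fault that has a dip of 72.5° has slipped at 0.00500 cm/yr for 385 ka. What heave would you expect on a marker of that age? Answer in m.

dip-slip = rate × time = 0.00500 cm/yr × 385 ka = 19.25 m
heave = dip-slip × cos(dip) = 19.25 × cos(72.5°) = 5.79 m

5.79 m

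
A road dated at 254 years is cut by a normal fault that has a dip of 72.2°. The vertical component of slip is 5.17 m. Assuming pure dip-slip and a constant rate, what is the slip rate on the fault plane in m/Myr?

dip-slip = throw / sin(dip) = 5.17 m / sin(72.2°) = 5.430 m
rate = 5.430 m / 254 years = 0.0214 m/yr = 21400 m/Myr

21400 m/Myr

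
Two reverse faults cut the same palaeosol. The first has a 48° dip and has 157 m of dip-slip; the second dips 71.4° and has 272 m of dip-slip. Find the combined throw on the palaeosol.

throw_A = 157 × sin(48°) = 116.7 m
throw_B = 272 × sin(71.4°) = 257.8 m
total = 116.7 + 257.8 = 374 m

374 m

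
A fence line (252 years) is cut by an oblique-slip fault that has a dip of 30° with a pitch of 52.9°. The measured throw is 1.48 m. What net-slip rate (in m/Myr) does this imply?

14700 m/Myr

dip-slip = throw / sin(dip) = 1.48 / sin(30°) = 2.960 m
net slip = dip-slip / sin(rake) = 2.960 / sin(52.9°) = 3.711 m
rate = 3.711 m / 252 years = 0.0147 m/yr = 14700 m/Myr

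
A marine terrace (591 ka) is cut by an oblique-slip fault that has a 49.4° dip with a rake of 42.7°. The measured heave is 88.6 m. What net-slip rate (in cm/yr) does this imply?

dip-slip = heave / cos(dip) = 88.6 / cos(49.4°) = 136.1 m
net slip = dip-slip / sin(rake) = 136.1 / sin(42.7°) = 200.8 m
rate = 200.8 m / 591 ka = 0.000340 m/yr = 0.0340 cm/yr

0.0340 cm/yr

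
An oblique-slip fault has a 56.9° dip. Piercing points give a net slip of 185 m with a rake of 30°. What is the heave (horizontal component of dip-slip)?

dip-slip = net slip × sin(rake) = 185 m × sin(30°) = 92.50 m
heave = dip-slip × cos(dip) = 92.50 × cos(56.9°) = 50.5 m

50.5 m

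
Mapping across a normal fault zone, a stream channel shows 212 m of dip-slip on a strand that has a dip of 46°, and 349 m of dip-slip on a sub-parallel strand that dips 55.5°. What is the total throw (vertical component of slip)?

throw_A = 212 × sin(46°) = 152.5 m
throw_B = 349 × sin(55.5°) = 287.6 m
total = 152.5 + 287.6 = 440 m

440 m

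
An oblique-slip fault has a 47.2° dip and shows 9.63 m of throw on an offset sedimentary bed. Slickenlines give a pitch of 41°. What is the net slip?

20 m

dip-slip = throw / sin(dip) = 9.63 / sin(47.2°) = 13.12 m
net slip = dip-slip / sin(rake) = 13.12 / sin(41°) = 20 m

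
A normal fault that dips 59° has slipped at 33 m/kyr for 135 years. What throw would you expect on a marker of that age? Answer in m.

3.82 m

dip-slip = rate × time = 33 m/kyr × 135 years = 4.455 m
throw = dip-slip × sin(dip) = 4.455 × sin(59°) = 3.82 m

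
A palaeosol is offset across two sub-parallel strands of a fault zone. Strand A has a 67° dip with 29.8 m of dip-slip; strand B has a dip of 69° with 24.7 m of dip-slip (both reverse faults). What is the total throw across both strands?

throw_A = 29.8 × sin(67°) = 27.43 m
throw_B = 24.7 × sin(69°) = 23.06 m
total = 27.43 + 23.06 = 50.5 m

50.5 m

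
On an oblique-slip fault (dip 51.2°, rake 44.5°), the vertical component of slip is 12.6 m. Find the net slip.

dip-slip = throw / sin(dip) = 12.6 / sin(51.2°) = 16.17 m
net slip = dip-slip / sin(rake) = 16.17 / sin(44.5°) = 23.1 m

23.1 m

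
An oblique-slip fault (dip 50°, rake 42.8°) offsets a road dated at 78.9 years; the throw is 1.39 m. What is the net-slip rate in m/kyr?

33.8 m/kyr

dip-slip = throw / sin(dip) = 1.39 / sin(50°) = 1.815 m
net slip = dip-slip / sin(rake) = 1.815 / sin(42.8°) = 2.671 m
rate = 2.671 m / 78.9 years = 0.0338 m/yr = 33.8 m/kyr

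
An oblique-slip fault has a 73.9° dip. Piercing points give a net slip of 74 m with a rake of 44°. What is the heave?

14.3 m

dip-slip = net slip × sin(rake) = 74 m × sin(44°) = 51.40 m
heave = dip-slip × cos(dip) = 51.40 × cos(73.9°) = 14.3 m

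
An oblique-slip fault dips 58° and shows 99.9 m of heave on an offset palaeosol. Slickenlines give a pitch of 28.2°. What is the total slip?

399 m

dip-slip = heave / cos(dip) = 99.9 / cos(58°) = 188.5 m
net slip = dip-slip / sin(rake) = 188.5 / sin(28.2°) = 399 m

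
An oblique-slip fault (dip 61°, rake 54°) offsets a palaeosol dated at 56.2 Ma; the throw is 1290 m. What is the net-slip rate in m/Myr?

32.4 m/Myr

dip-slip = throw / sin(dip) = 1290 / sin(61°) = 1475 m
net slip = dip-slip / sin(rake) = 1475 / sin(54°) = 1823 m
rate = 1823 m / 56.2 Ma = 0.0000324 m/yr = 32.4 m/Myr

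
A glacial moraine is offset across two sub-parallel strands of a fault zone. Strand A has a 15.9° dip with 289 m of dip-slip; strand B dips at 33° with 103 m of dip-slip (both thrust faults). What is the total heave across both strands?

heave_A = 289 × cos(15.9°) = 277.9 m
heave_B = 103 × cos(33°) = 86.38 m
total = 277.9 + 86.38 = 364 m

364 m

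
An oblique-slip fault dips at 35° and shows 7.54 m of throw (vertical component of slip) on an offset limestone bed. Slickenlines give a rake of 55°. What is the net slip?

16 m

dip-slip = throw / sin(dip) = 7.54 / sin(35°) = 13.15 m
net slip = dip-slip / sin(rake) = 13.15 / sin(55°) = 16 m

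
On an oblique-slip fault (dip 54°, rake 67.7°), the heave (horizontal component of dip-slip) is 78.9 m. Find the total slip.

145 m

dip-slip = heave / cos(dip) = 78.9 / cos(54°) = 134.2 m
net slip = dip-slip / sin(rake) = 134.2 / sin(67.7°) = 145 m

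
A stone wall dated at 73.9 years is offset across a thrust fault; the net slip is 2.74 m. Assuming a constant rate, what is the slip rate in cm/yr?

3.71 cm/yr

rate = 2.74 m / 73.9 years = 0.0371 m/yr = 3.71 cm/yr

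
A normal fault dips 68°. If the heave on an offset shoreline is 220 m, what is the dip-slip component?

dip-slip = heave / cos(dip) = 220 / cos(68°) = 587 m

587 m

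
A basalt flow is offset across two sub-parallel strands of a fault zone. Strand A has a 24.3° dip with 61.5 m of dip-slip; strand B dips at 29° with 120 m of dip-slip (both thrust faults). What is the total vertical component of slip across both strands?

throw_A = 61.5 × sin(24.3°) = 25.31 m
throw_B = 120 × sin(29°) = 58.18 m
total = 25.31 + 58.18 = 83.5 m

83.5 m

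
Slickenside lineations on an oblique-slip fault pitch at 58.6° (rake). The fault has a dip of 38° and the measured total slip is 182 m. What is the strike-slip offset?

94.8 m

strike-slip = net slip × cos(rake) = 182 m × cos(58.6°) = 94.8 m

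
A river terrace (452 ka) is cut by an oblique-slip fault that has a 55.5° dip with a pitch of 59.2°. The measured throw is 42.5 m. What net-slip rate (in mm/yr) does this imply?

dip-slip = throw / sin(dip) = 42.5 / sin(55.5°) = 51.57 m
net slip = dip-slip / sin(rake) = 51.57 / sin(59.2°) = 60.04 m
rate = 60.04 m / 452 ka = 0.000133 m/yr = 0.133 mm/yr

0.133 mm/yr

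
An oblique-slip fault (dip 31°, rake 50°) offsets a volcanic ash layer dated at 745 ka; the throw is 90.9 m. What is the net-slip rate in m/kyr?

0.309 m/kyr

dip-slip = throw / sin(dip) = 90.9 / sin(31°) = 176.5 m
net slip = dip-slip / sin(rake) = 176.5 / sin(50°) = 230.4 m
rate = 230.4 m / 745 ka = 0.000309 m/yr = 0.309 m/kyr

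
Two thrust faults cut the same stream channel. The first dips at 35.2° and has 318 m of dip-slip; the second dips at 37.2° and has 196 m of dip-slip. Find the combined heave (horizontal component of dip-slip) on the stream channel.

416 m

heave_A = 318 × cos(35.2°) = 259.9 m
heave_B = 196 × cos(37.2°) = 156.1 m
total = 259.9 + 156.1 = 416 m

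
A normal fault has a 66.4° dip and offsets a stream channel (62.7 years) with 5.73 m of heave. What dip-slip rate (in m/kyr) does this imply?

228 m/kyr

dip-slip = heave / cos(dip) = 5.73 m / cos(66.4°) = 14.31 m
rate = 14.31 m / 62.7 years = 0.228 m/yr = 228 m/kyr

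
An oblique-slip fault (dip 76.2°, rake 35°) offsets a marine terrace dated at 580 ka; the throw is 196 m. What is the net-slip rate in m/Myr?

607 m/Myr

dip-slip = throw / sin(dip) = 196 / sin(76.2°) = 201.8 m
net slip = dip-slip / sin(rake) = 201.8 / sin(35°) = 351.9 m
rate = 351.9 m / 580 ka = 0.000607 m/yr = 607 m/Myr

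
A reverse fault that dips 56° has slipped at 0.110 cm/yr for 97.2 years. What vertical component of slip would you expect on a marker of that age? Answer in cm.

dip-slip = rate × time = 0.110 cm/yr × 97.2 years = 0.1069 m
throw = dip-slip × sin(dip) = 0.1069 × sin(56°) = 0.0886 m = 8.86 cm

8.86 cm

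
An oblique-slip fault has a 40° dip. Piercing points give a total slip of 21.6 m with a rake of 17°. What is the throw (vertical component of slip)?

4.06 m

dip-slip = net slip × sin(rake) = 21.6 m × sin(17°) = 6.315 m
throw = dip-slip × sin(dip) = 6.315 × sin(40°) = 4.06 m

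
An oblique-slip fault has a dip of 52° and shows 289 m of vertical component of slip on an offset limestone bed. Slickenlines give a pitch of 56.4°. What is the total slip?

dip-slip = throw / sin(dip) = 289 / sin(52°) = 366.7 m
net slip = dip-slip / sin(rake) = 366.7 / sin(56.4°) = 440 m

440 m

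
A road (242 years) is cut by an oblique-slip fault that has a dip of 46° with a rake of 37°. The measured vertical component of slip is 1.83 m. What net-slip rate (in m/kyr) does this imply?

dip-slip = throw / sin(dip) = 1.83 / sin(46°) = 2.544 m
net slip = dip-slip / sin(rake) = 2.544 / sin(37°) = 4.227 m
rate = 4.227 m / 242 years = 0.0175 m/yr = 17.5 m/kyr

17.5 m/kyr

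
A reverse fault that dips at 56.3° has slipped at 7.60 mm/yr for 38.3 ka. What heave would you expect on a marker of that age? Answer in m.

dip-slip = rate × time = 7.60 mm/yr × 38.3 ka = 291.1 m
heave = dip-slip × cos(dip) = 291.1 × cos(56.3°) = 162 m

162 m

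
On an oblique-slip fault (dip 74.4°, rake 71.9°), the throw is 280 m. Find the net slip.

306 m

dip-slip = throw / sin(dip) = 280 / sin(74.4°) = 290.7 m
net slip = dip-slip / sin(rake) = 290.7 / sin(71.9°) = 306 m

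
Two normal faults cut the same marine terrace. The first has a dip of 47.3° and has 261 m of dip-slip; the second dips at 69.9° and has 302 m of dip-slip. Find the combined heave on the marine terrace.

281 m

heave_A = 261 × cos(47.3°) = 177 m
heave_B = 302 × cos(69.9°) = 103.8 m
total = 177 + 103.8 = 281 m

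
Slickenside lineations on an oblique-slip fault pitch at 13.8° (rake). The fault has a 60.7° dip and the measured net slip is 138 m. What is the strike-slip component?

strike-slip = net slip × cos(rake) = 138 m × cos(13.8°) = 134 m

134 m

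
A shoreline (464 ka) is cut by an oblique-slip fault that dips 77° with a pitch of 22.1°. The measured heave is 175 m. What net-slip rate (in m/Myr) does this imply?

dip-slip = heave / cos(dip) = 175 / cos(77°) = 777.9 m
net slip = dip-slip / sin(rake) = 777.9 / sin(22.1°) = 2068 m
rate = 2068 m / 464 ka = 0.00446 m/yr = 4460 m/Myr

4460 m/Myr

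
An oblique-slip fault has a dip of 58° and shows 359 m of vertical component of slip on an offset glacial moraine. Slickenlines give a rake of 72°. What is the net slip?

445 m

dip-slip = throw / sin(dip) = 359 / sin(58°) = 423.3 m
net slip = dip-slip / sin(rake) = 423.3 / sin(72°) = 445 m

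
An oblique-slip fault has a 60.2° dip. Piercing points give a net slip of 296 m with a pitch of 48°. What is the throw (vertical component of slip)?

dip-slip = net slip × sin(rake) = 296 m × sin(48°) = 220 m
throw = dip-slip × sin(dip) = 220 × sin(60.2°) = 191 m

191 m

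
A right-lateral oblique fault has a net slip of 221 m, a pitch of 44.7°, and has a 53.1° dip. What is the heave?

93.3 m

dip-slip = net slip × sin(rake) = 221 m × sin(44.7°) = 155.5 m
heave = dip-slip × cos(dip) = 155.5 × cos(53.1°) = 93.3 m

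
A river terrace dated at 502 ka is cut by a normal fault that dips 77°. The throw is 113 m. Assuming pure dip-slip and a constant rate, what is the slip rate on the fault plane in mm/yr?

dip-slip = throw / sin(dip) = 113 m / sin(77°) = 116 m
rate = 116 m / 502 ka = 0.000231 m/yr = 0.231 mm/yr

0.231 mm/yr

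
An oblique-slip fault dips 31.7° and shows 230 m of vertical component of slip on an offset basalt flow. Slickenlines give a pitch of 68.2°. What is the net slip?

dip-slip = throw / sin(dip) = 230 / sin(31.7°) = 437.7 m
net slip = dip-slip / sin(rake) = 437.7 / sin(68.2°) = 471 m

471 m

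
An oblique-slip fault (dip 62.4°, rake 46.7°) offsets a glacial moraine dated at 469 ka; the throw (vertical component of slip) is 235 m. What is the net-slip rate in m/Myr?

777 m/Myr

dip-slip = throw / sin(dip) = 235 / sin(62.4°) = 265.2 m
net slip = dip-slip / sin(rake) = 265.2 / sin(46.7°) = 364.4 m
rate = 364.4 m / 469 ka = 0.000777 m/yr = 777 m/Myr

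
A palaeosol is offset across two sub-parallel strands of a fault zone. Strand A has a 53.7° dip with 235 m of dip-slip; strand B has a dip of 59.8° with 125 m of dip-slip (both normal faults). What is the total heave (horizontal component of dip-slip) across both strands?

202 m

heave_A = 235 × cos(53.7°) = 139.1 m
heave_B = 125 × cos(59.8°) = 62.88 m
total = 139.1 + 62.88 = 202 m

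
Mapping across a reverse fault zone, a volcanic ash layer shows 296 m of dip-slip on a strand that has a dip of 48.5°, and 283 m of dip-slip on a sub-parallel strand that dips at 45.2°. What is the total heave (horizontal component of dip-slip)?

heave_A = 296 × cos(48.5°) = 196.1 m
heave_B = 283 × cos(45.2°) = 199.4 m
total = 196.1 + 199.4 = 396 m

396 m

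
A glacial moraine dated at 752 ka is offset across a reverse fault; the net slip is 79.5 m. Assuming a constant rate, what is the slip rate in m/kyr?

0.106 m/kyr

rate = 79.5 m / 752 ka = 0.000106 m/yr = 0.106 m/kyr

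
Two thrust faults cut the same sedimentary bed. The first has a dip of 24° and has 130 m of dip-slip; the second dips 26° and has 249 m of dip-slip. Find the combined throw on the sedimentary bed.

162 m

throw_A = 130 × sin(24°) = 52.88 m
throw_B = 249 × sin(26°) = 109.2 m
total = 52.88 + 109.2 = 162 m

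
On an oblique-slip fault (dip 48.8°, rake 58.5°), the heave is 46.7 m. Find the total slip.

dip-slip = heave / cos(dip) = 46.7 / cos(48.8°) = 70.90 m
net slip = dip-slip / sin(rake) = 70.90 / sin(58.5°) = 83.2 m

83.2 m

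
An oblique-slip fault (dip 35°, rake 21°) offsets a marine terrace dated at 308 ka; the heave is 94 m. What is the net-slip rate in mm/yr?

1.04 mm/yr

dip-slip = heave / cos(dip) = 94 / cos(35°) = 114.8 m
net slip = dip-slip / sin(rake) = 114.8 / sin(21°) = 320.2 m
rate = 320.2 m / 308 ka = 0.00104 m/yr = 1.04 mm/yr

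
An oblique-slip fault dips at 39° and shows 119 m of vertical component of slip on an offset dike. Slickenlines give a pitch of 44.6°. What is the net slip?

dip-slip = throw / sin(dip) = 119 / sin(39°) = 189.1 m
net slip = dip-slip / sin(rake) = 189.1 / sin(44.6°) = 269 m

269 m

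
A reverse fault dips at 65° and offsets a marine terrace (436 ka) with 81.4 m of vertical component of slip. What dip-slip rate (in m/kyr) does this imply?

0.206 m/kyr

dip-slip = throw / sin(dip) = 81.4 m / sin(65°) = 89.81 m
rate = 89.81 m / 436 ka = 0.000206 m/yr = 0.206 m/kyr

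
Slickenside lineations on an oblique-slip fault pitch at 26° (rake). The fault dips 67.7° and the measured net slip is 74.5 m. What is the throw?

30.2 m

dip-slip = net slip × sin(rake) = 74.5 m × sin(26°) = 32.66 m
throw = dip-slip × sin(dip) = 32.66 × sin(67.7°) = 30.2 m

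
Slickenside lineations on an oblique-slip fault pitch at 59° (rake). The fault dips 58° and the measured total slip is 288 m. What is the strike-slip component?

strike-slip = net slip × cos(rake) = 288 m × cos(59°) = 148 m

148 m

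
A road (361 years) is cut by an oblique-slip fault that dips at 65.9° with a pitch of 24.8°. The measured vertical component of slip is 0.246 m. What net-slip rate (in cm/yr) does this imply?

dip-slip = throw / sin(dip) = 0.246 / sin(65.9°) = 0.2695 m
net slip = dip-slip / sin(rake) = 0.2695 / sin(24.8°) = 0.6425 m
rate = 0.6425 m / 361 years = 0.00178 m/yr = 0.178 cm/yr

0.178 cm/yr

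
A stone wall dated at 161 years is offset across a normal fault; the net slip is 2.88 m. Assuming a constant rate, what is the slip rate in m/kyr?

rate = 2.88 m / 161 years = 0.0179 m/yr = 17.9 m/kyr

17.9 m/kyr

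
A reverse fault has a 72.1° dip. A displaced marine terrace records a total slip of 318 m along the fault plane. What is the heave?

97.7 m

heave = dip-slip × cos(dip) = 318 m × cos(72.1°) = 97.7 m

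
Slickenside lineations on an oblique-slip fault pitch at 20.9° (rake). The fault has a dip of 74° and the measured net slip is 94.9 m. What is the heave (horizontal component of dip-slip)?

9.33 m

dip-slip = net slip × sin(rake) = 94.9 m × sin(20.9°) = 33.85 m
heave = dip-slip × cos(dip) = 33.85 × cos(74°) = 9.33 m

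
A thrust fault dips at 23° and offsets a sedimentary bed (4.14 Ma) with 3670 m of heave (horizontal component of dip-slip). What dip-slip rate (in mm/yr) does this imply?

0.963 mm/yr

dip-slip = heave / cos(dip) = 3670 m / cos(23°) = 3987 m
rate = 3987 m / 4.14 Ma = 0.000963 m/yr = 0.963 mm/yr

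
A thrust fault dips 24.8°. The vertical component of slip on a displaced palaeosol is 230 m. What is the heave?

heave = throw / tan(dip) = 230 / tan(24.8°) = 498 m

498 m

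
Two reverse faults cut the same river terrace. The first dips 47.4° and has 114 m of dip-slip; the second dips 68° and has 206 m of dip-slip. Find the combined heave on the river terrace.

heave_A = 114 × cos(47.4°) = 77.16 m
heave_B = 206 × cos(68°) = 77.17 m
total = 77.16 + 77.17 = 154 m

154 m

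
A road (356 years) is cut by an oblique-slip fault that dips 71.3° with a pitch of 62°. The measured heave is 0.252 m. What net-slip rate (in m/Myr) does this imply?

dip-slip = heave / cos(dip) = 0.252 / cos(71.3°) = 0.7860 m
net slip = dip-slip / sin(rake) = 0.7860 / sin(62°) = 0.8902 m
rate = 0.8902 m / 356 years = 0.00250 m/yr = 2500 m/Myr

2500 m/Myr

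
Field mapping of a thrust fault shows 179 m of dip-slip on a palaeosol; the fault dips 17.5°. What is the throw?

throw = dip-slip × sin(dip) = 179 m × sin(17.5°) = 53.8 m

53.8 m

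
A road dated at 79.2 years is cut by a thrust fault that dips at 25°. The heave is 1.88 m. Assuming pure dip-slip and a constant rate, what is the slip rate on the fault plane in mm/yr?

dip-slip = heave / cos(dip) = 1.88 m / cos(25°) = 2.074 m
rate = 2.074 m / 79.2 years = 0.0262 m/yr = 26.2 mm/yr

26.2 mm/yr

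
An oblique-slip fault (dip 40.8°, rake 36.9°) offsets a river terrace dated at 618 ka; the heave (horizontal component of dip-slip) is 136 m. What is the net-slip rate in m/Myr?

484 m/Myr

dip-slip = heave / cos(dip) = 136 / cos(40.8°) = 179.7 m
net slip = dip-slip / sin(rake) = 179.7 / sin(36.9°) = 299.2 m
rate = 299.2 m / 618 ka = 0.000484 m/yr = 484 m/Myr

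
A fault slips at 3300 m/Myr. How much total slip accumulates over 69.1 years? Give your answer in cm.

22.8 cm

slip = rate × time = 3300 m/Myr × 69.1 years = 0.228 m = 22.8 cm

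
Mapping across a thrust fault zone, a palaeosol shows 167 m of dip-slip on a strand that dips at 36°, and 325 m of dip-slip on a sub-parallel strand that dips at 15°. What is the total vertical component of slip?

182 m

throw_A = 167 × sin(36°) = 98.16 m
throw_B = 325 × sin(15°) = 84.12 m
total = 98.16 + 84.12 = 182 m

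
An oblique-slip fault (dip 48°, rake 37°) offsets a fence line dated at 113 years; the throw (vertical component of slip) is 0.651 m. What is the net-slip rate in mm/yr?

dip-slip = throw / sin(dip) = 0.651 / sin(48°) = 0.8760 m
net slip = dip-slip / sin(rake) = 0.8760 / sin(37°) = 1.456 m
rate = 1.456 m / 113 years = 0.0129 m/yr = 12.9 mm/yr

12.9 mm/yr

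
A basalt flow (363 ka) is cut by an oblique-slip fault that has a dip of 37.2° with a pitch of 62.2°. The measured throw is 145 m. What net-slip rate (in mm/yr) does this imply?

dip-slip = throw / sin(dip) = 145 / sin(37.2°) = 239.8 m
net slip = dip-slip / sin(rake) = 239.8 / sin(62.2°) = 271.1 m
rate = 271.1 m / 363 ka = 0.000747 m/yr = 0.747 mm/yr

0.747 mm/yr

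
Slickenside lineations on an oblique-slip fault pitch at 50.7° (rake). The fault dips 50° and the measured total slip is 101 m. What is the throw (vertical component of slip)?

59.9 m

dip-slip = net slip × sin(rake) = 101 m × sin(50.7°) = 78.16 m
throw = dip-slip × sin(dip) = 78.16 × sin(50°) = 59.9 m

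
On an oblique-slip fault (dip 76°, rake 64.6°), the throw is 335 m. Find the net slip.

dip-slip = throw / sin(dip) = 335 / sin(76°) = 345.3 m
net slip = dip-slip / sin(rake) = 345.3 / sin(64.6°) = 382 m

382 m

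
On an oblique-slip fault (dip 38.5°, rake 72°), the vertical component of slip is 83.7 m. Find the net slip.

dip-slip = throw / sin(dip) = 83.7 / sin(38.5°) = 134.5 m
net slip = dip-slip / sin(rake) = 134.5 / sin(72°) = 141 m

141 m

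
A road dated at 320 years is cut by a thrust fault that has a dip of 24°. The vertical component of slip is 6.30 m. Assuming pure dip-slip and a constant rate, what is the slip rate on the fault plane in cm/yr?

dip-slip = throw / sin(dip) = 6.30 m / sin(24°) = 15.49 m
rate = 15.49 m / 320 years = 0.0484 m/yr = 4.84 cm/yr

4.84 cm/yr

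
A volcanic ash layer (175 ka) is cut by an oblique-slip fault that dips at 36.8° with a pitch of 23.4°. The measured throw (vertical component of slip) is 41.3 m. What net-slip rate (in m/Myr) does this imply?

dip-slip = throw / sin(dip) = 41.3 / sin(36.8°) = 68.95 m
net slip = dip-slip / sin(rake) = 68.95 / sin(23.4°) = 173.6 m
rate = 173.6 m / 175 ka = 0.000992 m/yr = 992 m/Myr

992 m/Myr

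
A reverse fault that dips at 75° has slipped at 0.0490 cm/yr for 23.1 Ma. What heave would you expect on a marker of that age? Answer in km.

2.93 km

dip-slip = rate × time = 0.0490 cm/yr × 23.1 Ma = 11320 m
heave = dip-slip × cos(dip) = 11320 × cos(75°) = 2930 m = 2.93 km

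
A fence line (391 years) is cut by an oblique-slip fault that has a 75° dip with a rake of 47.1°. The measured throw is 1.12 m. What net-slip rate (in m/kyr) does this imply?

4.05 m/kyr

dip-slip = throw / sin(dip) = 1.12 / sin(75°) = 1.160 m
net slip = dip-slip / sin(rake) = 1.160 / sin(47.1°) = 1.583 m
rate = 1.583 m / 391 years = 0.00405 m/yr = 4.05 m/kyr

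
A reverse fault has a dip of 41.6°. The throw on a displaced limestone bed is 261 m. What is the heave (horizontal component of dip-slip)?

heave = throw / tan(dip) = 261 / tan(41.6°) = 294 m

294 m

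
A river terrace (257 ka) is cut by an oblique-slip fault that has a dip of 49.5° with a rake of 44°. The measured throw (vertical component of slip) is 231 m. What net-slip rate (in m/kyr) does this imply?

1.70 m/kyr

dip-slip = throw / sin(dip) = 231 / sin(49.5°) = 303.8 m
net slip = dip-slip / sin(rake) = 303.8 / sin(44°) = 437.3 m
rate = 437.3 m / 257 ka = 0.00170 m/yr = 1.70 m/kyr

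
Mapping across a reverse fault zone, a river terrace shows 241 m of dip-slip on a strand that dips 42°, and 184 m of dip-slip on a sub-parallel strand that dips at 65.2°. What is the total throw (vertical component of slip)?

328 m

throw_A = 241 × sin(42°) = 161.3 m
throw_B = 184 × sin(65.2°) = 167 m
total = 161.3 + 167 = 328 m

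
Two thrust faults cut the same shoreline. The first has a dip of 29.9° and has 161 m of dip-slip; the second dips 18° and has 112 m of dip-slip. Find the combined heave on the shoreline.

heave_A = 161 × cos(29.9°) = 139.6 m
heave_B = 112 × cos(18°) = 106.5 m
total = 139.6 + 106.5 = 246 m

246 m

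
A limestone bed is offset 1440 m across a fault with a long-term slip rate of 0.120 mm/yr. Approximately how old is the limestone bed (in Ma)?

age = offset / rate = 1440 m / (0.120 mm/yr) = 1.2e+07 yr = 12 Ma

12 Ma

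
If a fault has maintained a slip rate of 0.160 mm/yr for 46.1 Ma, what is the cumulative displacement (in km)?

slip = rate × time = 0.160 mm/yr × 46.1 Ma = 7380 m = 7.38 km

7.38 km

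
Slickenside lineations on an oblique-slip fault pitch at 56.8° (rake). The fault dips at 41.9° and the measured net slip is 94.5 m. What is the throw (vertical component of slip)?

52.8 m

dip-slip = net slip × sin(rake) = 94.5 m × sin(56.8°) = 79.07 m
throw = dip-slip × sin(dip) = 79.07 × sin(41.9°) = 52.8 m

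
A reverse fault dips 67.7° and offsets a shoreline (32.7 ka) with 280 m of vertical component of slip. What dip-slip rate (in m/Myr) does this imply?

dip-slip = throw / sin(dip) = 280 m / sin(67.7°) = 302.6 m
rate = 302.6 m / 32.7 ka = 0.00925 m/yr = 9250 m/Myr

9250 m/Myr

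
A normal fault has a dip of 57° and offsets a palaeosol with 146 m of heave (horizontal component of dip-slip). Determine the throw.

225 m

throw = heave × tan(dip) = 146 × tan(57°) = 225 m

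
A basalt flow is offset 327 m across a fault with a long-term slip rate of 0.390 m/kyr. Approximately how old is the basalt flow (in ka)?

age = offset / rate = 327 m / (0.390 m/kyr) = 838000 yr = 838 ka

838 ka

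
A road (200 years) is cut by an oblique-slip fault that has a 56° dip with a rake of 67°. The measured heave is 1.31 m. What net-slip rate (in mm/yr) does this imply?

dip-slip = heave / cos(dip) = 1.31 / cos(56°) = 2.343 m
net slip = dip-slip / sin(rake) = 2.343 / sin(67°) = 2.545 m
rate = 2.545 m / 200 years = 0.0127 m/yr = 12.7 mm/yr

12.7 mm/yr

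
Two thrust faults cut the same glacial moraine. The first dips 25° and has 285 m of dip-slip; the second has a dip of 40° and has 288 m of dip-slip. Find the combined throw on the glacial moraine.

306 m

throw_A = 285 × sin(25°) = 120.4 m
throw_B = 288 × sin(40°) = 185.1 m
total = 120.4 + 185.1 = 306 m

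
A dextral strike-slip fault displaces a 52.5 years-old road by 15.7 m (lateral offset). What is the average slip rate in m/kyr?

299 m/kyr

rate = 15.7 m / 52.5 years = 0.299 m/yr = 299 m/kyr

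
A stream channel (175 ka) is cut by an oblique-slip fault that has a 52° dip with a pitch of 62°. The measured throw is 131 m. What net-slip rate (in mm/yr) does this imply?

1.08 mm/yr

dip-slip = throw / sin(dip) = 131 / sin(52°) = 166.2 m
net slip = dip-slip / sin(rake) = 166.2 / sin(62°) = 188.3 m
rate = 188.3 m / 175 ka = 0.00108 m/yr = 1.08 mm/yr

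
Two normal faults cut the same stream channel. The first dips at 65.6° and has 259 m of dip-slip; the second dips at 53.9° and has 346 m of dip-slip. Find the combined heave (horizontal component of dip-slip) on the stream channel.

311 m

heave_A = 259 × cos(65.6°) = 107 m
heave_B = 346 × cos(53.9°) = 203.9 m
total = 107 + 203.9 = 311 m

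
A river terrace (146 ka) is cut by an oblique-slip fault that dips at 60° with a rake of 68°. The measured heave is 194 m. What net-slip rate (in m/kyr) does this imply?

dip-slip = heave / cos(dip) = 194 / cos(60°) = 388 m
net slip = dip-slip / sin(rake) = 388 / sin(68°) = 418.5 m
rate = 418.5 m / 146 ka = 0.00287 m/yr = 2.87 m/kyr

2.87 m/kyr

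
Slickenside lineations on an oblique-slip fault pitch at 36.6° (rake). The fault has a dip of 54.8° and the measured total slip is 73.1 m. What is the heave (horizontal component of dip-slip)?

dip-slip = net slip × sin(rake) = 73.1 m × sin(36.6°) = 43.58 m
heave = dip-slip × cos(dip) = 43.58 × cos(54.8°) = 25.1 m

25.1 m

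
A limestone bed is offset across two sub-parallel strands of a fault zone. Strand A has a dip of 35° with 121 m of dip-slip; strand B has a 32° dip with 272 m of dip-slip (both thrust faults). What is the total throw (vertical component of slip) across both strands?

throw_A = 121 × sin(35°) = 69.40 m
throw_B = 272 × sin(32°) = 144.1 m
total = 69.40 + 144.1 = 214 m

214 m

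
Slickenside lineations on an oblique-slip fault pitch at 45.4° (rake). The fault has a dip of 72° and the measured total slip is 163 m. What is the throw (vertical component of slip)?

110 m

dip-slip = net slip × sin(rake) = 163 m × sin(45.4°) = 116.1 m
throw = dip-slip × sin(dip) = 116.1 × sin(72°) = 110 m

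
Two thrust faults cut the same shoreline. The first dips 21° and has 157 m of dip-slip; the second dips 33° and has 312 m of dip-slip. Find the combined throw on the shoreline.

226 m

throw_A = 157 × sin(21°) = 56.26 m
throw_B = 312 × sin(33°) = 169.9 m
total = 56.26 + 169.9 = 226 m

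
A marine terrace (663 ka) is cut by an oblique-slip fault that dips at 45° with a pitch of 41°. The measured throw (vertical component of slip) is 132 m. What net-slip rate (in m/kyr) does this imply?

0.429 m/kyr

dip-slip = throw / sin(dip) = 132 / sin(45°) = 186.7 m
net slip = dip-slip / sin(rake) = 186.7 / sin(41°) = 284.5 m
rate = 284.5 m / 663 ka = 0.000429 m/yr = 0.429 m/kyr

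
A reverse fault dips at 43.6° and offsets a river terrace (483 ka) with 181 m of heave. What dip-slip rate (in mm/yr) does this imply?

dip-slip = heave / cos(dip) = 181 m / cos(43.6°) = 249.9 m
rate = 249.9 m / 483 ka = 0.000517 m/yr = 0.517 mm/yr

0.517 mm/yr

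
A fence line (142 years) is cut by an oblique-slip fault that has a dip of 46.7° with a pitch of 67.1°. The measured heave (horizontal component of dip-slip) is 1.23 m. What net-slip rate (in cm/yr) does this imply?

dip-slip = heave / cos(dip) = 1.23 / cos(46.7°) = 1.793 m
net slip = dip-slip / sin(rake) = 1.793 / sin(67.1°) = 1.947 m
rate = 1.947 m / 142 years = 0.0137 m/yr = 1.37 cm/yr

1.37 cm/yr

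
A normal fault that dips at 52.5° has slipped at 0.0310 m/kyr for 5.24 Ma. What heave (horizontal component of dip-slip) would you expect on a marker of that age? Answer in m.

dip-slip = rate × time = 0.0310 m/kyr × 5.24 Ma = 162.4 m
heave = dip-slip × cos(dip) = 162.4 × cos(52.5°) = 98.9 m

98.9 m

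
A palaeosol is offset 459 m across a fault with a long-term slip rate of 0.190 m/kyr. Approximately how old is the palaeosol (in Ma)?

age = offset / rate = 459 m / (0.190 m/kyr) = 2.42e+06 yr = 2.42 Ma

2.42 Ma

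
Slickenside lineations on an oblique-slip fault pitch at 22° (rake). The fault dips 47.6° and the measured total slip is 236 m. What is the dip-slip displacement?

dip-slip = net slip × sin(rake) = 236 m × sin(22°) = 88.4 m

88.4 m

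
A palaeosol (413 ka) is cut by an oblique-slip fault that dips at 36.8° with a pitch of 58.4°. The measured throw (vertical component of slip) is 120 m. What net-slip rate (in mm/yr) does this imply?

dip-slip = throw / sin(dip) = 120 / sin(36.8°) = 200.3 m
net slip = dip-slip / sin(rake) = 200.3 / sin(58.4°) = 235.2 m
rate = 235.2 m / 413 ka = 0.000569 m/yr = 0.569 mm/yr

0.569 mm/yr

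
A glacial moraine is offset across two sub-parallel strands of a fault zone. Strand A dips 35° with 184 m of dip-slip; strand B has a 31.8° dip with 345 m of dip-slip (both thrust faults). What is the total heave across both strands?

444 m

heave_A = 184 × cos(35°) = 150.7 m
heave_B = 345 × cos(31.8°) = 293.2 m
total = 150.7 + 293.2 = 444 m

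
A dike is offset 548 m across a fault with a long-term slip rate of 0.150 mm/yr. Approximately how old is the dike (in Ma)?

3.65 Ma

age = offset / rate = 548 m / (0.150 mm/yr) = 3.65e+06 yr = 3.65 Ma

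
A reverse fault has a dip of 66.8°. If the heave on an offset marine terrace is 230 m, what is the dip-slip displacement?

584 m

dip-slip = heave / cos(dip) = 230 / cos(66.8°) = 584 m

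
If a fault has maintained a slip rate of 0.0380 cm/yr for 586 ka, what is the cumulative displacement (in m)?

slip = rate × time = 0.0380 cm/yr × 586 ka = 223 m

223 m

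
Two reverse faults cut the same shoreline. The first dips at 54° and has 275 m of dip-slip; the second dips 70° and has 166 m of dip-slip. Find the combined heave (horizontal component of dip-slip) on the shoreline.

218 m

heave_A = 275 × cos(54°) = 161.6 m
heave_B = 166 × cos(70°) = 56.78 m
total = 161.6 + 56.78 = 218 m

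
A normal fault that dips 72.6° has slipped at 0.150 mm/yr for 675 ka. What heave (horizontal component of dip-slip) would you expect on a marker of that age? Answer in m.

dip-slip = rate × time = 0.150 mm/yr × 675 ka = 101.2 m
heave = dip-slip × cos(dip) = 101.2 × cos(72.6°) = 30.3 m

30.3 m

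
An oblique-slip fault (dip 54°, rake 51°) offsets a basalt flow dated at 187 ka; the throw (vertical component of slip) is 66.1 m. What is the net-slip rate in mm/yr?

dip-slip = throw / sin(dip) = 66.1 / sin(54°) = 81.70 m
net slip = dip-slip / sin(rake) = 81.70 / sin(51°) = 105.1 m
rate = 105.1 m / 187 ka = 0.000562 m/yr = 0.562 mm/yr

0.562 mm/yr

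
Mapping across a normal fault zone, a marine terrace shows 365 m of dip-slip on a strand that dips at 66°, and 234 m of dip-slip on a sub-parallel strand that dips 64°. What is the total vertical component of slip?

544 m

throw_A = 365 × sin(66°) = 333.4 m
throw_B = 234 × sin(64°) = 210.3 m
total = 333.4 + 210.3 = 544 m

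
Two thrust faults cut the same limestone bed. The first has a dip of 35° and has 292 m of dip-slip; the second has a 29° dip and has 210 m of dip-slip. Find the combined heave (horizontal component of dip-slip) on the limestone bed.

423 m

heave_A = 292 × cos(35°) = 239.2 m
heave_B = 210 × cos(29°) = 183.7 m
total = 239.2 + 183.7 = 423 m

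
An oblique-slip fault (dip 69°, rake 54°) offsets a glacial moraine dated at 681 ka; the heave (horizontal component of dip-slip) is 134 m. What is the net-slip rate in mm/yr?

dip-slip = heave / cos(dip) = 134 / cos(69°) = 373.9 m
net slip = dip-slip / sin(rake) = 373.9 / sin(54°) = 462.2 m
rate = 462.2 m / 681 ka = 0.000679 m/yr = 0.679 mm/yr

0.679 mm/yr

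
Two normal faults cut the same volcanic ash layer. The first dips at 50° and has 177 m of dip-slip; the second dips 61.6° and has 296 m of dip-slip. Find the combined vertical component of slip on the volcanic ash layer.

throw_A = 177 × sin(50°) = 135.6 m
throw_B = 296 × sin(61.6°) = 260.4 m
total = 135.6 + 260.4 = 396 m

396 m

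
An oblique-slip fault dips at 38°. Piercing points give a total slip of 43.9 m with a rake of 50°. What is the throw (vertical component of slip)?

dip-slip = net slip × sin(rake) = 43.9 m × sin(50°) = 33.63 m
throw = dip-slip × sin(dip) = 33.63 × sin(38°) = 20.7 m

20.7 m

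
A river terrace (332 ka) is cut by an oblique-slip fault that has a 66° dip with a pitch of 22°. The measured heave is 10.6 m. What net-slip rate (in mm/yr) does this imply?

dip-slip = heave / cos(dip) = 10.6 / cos(66°) = 26.06 m
net slip = dip-slip / sin(rake) = 26.06 / sin(22°) = 69.57 m
rate = 69.57 m / 332 ka = 0.000210 m/yr = 0.210 mm/yr

0.210 mm/yr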